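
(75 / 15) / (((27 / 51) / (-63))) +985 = 390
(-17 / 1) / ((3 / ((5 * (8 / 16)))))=-14.17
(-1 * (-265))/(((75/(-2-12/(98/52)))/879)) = -1273378/49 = -25987.31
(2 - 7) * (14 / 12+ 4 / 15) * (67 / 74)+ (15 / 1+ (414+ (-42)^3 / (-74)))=1423.70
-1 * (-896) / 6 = 448 / 3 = 149.33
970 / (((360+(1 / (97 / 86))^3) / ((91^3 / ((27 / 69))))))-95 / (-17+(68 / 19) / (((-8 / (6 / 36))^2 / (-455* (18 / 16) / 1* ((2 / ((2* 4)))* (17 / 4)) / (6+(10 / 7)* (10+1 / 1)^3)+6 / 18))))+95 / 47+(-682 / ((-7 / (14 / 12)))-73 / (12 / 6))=20233249690813303424110670797 / 3906786898309803732864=5179000.09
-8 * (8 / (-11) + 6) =-464 / 11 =-42.18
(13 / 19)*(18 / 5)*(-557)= -130338 / 95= -1371.98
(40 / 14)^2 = 400 / 49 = 8.16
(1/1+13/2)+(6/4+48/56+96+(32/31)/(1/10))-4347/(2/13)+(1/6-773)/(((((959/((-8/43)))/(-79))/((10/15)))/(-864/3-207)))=-61950339875/2556694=-24230.64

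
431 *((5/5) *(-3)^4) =34911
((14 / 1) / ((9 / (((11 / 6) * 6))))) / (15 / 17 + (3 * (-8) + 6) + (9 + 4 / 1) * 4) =2618 / 5337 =0.49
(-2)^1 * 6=-12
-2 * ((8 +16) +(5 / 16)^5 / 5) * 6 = -75499347 / 262144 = -288.01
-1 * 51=-51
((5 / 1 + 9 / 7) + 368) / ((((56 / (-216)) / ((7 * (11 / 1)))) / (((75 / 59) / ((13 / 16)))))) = -173918.42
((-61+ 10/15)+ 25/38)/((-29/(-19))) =-39.10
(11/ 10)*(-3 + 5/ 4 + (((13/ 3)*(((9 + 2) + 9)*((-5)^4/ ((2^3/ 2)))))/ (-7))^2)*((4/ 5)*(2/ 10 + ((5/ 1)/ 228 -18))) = -1471731850855981/ 25137000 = -58548428.65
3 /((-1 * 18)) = -1 /6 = -0.17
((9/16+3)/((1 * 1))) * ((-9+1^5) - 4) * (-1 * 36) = 1539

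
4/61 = 0.07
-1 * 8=-8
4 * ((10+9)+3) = 88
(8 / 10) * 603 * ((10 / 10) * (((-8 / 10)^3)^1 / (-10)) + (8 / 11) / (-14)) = -86832 / 240625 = -0.36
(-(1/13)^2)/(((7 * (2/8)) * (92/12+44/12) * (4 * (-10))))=3/402220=0.00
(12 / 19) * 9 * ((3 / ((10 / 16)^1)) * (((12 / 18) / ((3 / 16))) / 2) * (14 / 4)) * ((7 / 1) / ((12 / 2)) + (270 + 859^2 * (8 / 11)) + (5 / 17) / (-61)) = 91150683.66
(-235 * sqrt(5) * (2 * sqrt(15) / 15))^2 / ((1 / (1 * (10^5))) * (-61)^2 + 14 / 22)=242990000000 / 2222793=109317.42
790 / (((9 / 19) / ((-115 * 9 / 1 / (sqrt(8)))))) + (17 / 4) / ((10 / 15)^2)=153 / 16- 863075 * sqrt(2) / 2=-610276.62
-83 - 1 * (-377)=294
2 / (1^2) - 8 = -6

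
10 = 10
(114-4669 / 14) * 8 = -1756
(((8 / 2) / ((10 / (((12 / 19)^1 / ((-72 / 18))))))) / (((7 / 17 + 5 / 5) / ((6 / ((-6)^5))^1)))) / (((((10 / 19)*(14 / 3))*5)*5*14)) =17 / 423360000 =0.00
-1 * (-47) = 47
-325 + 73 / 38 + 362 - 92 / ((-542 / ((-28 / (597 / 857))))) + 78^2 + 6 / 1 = 37638085505 / 6147906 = 6122.10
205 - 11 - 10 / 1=184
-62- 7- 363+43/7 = -425.86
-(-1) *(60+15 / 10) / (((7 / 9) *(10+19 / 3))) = 3321 / 686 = 4.84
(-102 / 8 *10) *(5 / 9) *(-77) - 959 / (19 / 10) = 564235 / 114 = 4949.43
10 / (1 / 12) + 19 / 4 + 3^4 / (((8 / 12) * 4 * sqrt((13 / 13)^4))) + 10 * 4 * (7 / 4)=1801 / 8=225.12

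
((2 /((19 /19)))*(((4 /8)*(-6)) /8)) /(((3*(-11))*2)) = 1 /88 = 0.01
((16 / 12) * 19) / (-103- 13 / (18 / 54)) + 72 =15298 / 213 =71.82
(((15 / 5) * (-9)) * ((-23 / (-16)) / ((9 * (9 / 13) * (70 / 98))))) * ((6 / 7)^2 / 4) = -897 / 560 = -1.60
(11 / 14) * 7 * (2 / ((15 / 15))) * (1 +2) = 33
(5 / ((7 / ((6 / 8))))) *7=15 / 4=3.75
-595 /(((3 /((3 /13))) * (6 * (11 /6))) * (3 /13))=-595 /33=-18.03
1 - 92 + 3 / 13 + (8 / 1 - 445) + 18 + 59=-5860 / 13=-450.77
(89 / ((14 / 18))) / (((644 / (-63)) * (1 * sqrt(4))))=-7209 / 1288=-5.60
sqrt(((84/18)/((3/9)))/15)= 0.97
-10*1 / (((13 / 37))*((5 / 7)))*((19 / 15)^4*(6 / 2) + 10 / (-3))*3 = -38368778 / 73125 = -524.70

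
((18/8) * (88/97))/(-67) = -0.03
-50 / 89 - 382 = -34048 / 89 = -382.56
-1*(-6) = 6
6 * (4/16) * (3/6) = 3/4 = 0.75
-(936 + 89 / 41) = -38465 / 41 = -938.17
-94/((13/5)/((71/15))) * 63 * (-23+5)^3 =817378128/13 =62875240.62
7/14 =0.50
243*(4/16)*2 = 121.50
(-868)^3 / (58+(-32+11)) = -653972032 / 37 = -17674919.78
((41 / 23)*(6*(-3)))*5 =-3690 / 23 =-160.43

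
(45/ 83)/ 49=45/ 4067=0.01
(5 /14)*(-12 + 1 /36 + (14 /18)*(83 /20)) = -787 /252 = -3.12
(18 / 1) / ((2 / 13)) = 117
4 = 4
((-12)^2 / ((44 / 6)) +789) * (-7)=-62265 / 11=-5660.45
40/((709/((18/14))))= 360/4963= 0.07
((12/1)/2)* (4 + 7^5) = 100866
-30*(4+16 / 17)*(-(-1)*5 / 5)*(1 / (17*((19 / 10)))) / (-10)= 2520 / 5491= 0.46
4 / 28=1 / 7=0.14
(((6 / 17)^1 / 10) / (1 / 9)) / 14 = 27 / 1190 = 0.02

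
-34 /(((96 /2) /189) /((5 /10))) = -1071 /16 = -66.94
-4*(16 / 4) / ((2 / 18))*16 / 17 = -2304 / 17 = -135.53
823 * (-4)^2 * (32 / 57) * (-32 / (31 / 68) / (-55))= 916914176 / 97185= 9434.73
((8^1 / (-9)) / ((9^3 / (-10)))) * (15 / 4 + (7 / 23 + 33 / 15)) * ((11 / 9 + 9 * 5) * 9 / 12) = 398944 / 150903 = 2.64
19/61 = 0.31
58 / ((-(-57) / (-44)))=-44.77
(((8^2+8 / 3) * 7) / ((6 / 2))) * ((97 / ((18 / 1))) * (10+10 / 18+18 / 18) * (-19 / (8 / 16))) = -368094.38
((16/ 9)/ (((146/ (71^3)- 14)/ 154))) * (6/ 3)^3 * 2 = -881892704/ 2818467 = -312.90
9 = 9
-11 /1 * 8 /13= -6.77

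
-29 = -29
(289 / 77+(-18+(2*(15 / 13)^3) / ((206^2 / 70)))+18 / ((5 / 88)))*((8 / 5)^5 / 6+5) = 24535708913348108 / 12018173578125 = 2041.55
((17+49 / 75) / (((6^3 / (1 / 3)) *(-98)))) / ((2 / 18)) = -331 / 132300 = -0.00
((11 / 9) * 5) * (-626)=-3825.56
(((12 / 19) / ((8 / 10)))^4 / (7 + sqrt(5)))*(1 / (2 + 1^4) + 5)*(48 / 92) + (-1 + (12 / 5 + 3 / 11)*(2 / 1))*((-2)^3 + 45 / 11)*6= -184512780546 / 1813416715 - 810000*sqrt(5) / 32971213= -101.80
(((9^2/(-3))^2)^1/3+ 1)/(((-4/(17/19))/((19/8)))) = -129.62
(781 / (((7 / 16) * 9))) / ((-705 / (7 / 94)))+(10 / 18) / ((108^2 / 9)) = -2643911 / 128828880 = -0.02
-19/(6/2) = -19/3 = -6.33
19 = 19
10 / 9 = 1.11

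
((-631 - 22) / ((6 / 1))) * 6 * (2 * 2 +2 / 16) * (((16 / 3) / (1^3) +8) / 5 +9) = -251405 / 8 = -31425.62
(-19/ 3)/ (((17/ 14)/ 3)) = -266/ 17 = -15.65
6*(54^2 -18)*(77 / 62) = 669438 / 31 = 21594.77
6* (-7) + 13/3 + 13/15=-184/5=-36.80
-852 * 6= -5112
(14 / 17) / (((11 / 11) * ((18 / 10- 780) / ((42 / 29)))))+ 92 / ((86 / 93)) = 2735400898 / 27495103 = 99.49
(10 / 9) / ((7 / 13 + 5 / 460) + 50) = 11960 / 544113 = 0.02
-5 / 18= -0.28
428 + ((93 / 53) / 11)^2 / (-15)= 727359577 / 1699445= 428.00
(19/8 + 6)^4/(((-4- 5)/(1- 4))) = 20151121/12288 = 1639.90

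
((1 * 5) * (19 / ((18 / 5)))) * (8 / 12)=475 / 27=17.59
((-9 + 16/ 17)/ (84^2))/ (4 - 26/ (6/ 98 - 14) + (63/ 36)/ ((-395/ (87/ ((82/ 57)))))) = -1515382345/ 7426653864714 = -0.00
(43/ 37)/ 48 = 43/ 1776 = 0.02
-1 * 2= -2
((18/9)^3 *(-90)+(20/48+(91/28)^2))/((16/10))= -170165/384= -443.14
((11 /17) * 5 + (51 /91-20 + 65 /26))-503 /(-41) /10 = -3957032 /317135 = -12.48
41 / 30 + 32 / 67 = 1.84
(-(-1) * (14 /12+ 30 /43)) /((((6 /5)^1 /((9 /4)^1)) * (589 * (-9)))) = -2405 /3647088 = -0.00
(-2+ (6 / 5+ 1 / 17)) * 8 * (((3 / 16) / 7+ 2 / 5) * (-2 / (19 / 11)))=23661 / 8075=2.93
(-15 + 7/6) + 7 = -41/6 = -6.83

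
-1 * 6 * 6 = -36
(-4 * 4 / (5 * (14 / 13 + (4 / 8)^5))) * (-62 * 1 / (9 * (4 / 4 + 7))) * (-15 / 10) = -25792 / 6915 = -3.73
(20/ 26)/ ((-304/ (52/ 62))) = -5/ 2356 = -0.00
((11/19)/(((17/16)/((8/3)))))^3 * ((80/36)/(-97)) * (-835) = 46614865510400/794301851457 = 58.69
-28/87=-0.32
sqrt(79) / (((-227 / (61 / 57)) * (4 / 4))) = -61 * sqrt(79) / 12939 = -0.04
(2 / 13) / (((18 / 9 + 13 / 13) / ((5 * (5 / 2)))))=25 / 39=0.64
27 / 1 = 27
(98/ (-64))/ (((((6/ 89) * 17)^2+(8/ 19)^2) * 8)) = -140114569/ 1091273728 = -0.13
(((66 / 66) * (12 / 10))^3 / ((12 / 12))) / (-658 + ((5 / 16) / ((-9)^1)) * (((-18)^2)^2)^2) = -108 / 23914886125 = -0.00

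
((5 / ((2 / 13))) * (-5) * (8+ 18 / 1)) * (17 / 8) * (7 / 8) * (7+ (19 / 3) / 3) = -20613775 / 288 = -71575.61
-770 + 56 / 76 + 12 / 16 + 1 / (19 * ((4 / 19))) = -14597 / 19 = -768.26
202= 202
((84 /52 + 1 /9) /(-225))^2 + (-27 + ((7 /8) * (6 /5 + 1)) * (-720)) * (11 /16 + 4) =-73441270456511 /11088090000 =-6623.44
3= 3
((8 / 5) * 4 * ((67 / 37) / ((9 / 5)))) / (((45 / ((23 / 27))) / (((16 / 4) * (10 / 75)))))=394496 / 6068925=0.07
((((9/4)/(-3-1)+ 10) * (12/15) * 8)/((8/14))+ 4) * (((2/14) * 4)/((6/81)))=846.26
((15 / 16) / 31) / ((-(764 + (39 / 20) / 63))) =-1575 / 39790732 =-0.00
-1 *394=-394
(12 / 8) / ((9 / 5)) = 5 / 6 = 0.83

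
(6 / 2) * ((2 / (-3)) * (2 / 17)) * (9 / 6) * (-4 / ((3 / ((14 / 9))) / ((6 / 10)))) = 0.44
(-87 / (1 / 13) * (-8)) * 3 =27144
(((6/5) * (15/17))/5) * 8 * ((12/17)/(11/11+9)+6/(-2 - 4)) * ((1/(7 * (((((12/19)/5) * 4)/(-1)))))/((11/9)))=40527/111265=0.36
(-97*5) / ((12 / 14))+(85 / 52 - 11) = -89731 / 156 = -575.20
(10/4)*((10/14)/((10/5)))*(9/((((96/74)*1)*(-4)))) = -2775/1792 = -1.55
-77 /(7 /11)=-121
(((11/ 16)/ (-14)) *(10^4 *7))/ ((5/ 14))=-9625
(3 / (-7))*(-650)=1950 / 7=278.57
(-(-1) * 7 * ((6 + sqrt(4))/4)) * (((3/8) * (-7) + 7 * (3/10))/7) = -21/20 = -1.05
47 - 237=-190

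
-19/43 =-0.44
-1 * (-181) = 181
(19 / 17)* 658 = 12502 / 17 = 735.41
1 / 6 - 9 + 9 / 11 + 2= -397 / 66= -6.02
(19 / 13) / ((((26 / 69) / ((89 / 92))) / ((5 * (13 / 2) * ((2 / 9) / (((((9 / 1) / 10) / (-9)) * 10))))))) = -8455 / 312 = -27.10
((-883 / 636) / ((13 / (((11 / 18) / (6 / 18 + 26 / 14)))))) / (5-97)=67991 / 209941056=0.00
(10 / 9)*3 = 10 / 3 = 3.33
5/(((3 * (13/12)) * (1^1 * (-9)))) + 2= 214/117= 1.83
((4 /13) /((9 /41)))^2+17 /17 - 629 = -8569796 /13689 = -626.04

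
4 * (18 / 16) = 9 / 2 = 4.50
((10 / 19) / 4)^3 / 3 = 125 / 164616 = 0.00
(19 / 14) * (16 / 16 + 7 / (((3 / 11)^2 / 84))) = 450661 / 42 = 10730.02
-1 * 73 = -73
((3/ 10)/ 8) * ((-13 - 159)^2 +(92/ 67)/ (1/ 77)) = 1491909/ 1340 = 1113.36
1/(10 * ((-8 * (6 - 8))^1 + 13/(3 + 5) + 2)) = 4/785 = 0.01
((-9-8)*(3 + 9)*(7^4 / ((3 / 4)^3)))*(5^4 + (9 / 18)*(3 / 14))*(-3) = 6531839552 / 3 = 2177279850.67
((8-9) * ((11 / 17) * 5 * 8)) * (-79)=34760 / 17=2044.71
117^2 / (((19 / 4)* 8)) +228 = 22353 / 38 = 588.24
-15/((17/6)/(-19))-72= 486/17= 28.59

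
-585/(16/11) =-6435/16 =-402.19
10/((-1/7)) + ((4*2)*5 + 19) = -11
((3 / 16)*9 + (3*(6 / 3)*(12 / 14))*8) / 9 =533 / 112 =4.76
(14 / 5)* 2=28 / 5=5.60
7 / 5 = 1.40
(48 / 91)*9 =432 / 91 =4.75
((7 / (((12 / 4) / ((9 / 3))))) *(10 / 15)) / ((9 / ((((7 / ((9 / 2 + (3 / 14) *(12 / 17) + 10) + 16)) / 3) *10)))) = 0.39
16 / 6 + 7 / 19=173 / 57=3.04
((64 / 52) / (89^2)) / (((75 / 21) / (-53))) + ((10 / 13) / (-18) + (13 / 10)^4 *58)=59030414141 / 356445000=165.61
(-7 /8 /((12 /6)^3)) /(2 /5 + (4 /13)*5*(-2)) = 455 /11136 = 0.04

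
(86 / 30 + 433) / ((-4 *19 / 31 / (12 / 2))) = -101339 / 95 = -1066.73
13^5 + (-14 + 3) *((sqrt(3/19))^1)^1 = 371293- 11 *sqrt(57)/19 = 371288.63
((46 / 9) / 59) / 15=0.01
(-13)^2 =169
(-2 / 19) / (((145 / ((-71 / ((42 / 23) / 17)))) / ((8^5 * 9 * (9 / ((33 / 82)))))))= 671338266624 / 212135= 3164674.70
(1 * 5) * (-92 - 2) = -470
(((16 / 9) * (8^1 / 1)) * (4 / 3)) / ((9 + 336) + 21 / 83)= 2656 / 48357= 0.05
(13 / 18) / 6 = 13 / 108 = 0.12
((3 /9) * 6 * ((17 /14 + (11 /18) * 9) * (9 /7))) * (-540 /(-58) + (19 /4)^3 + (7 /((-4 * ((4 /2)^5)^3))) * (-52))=46822898313 /23281664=2011.15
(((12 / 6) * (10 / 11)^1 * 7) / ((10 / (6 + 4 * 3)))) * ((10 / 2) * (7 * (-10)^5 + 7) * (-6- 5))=881991180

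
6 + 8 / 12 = 20 / 3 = 6.67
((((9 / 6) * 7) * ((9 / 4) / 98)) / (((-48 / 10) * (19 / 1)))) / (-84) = 15 / 476672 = 0.00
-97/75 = -1.29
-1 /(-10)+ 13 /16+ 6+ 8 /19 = 11147 /1520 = 7.33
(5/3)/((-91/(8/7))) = -40/1911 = -0.02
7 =7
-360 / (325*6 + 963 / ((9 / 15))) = -8 / 79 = -0.10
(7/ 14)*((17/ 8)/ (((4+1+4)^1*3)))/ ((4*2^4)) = 17/ 27648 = 0.00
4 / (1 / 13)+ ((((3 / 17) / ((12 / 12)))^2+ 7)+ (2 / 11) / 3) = 563558 / 9537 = 59.09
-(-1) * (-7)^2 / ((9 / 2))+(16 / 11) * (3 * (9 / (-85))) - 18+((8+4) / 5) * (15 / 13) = -525524 / 109395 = -4.80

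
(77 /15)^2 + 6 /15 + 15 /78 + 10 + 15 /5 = 233669 /5850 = 39.94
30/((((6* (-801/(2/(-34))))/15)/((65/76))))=1625/344964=0.00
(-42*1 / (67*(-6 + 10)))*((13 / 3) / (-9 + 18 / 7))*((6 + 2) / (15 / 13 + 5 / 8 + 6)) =264992 / 2439135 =0.11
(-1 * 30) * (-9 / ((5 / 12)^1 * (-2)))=-324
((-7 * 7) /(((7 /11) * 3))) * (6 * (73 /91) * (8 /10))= -6424 /65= -98.83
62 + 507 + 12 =581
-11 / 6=-1.83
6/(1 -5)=-3/2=-1.50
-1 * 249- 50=-299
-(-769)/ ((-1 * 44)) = -769/ 44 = -17.48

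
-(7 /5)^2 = -49 /25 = -1.96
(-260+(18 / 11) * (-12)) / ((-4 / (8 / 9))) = 6152 / 99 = 62.14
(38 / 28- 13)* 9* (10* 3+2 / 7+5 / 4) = -1295361 / 392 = -3304.49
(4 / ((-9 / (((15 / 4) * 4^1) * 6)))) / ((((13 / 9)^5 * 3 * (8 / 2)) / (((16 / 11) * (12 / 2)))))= -18895680 / 4084223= -4.63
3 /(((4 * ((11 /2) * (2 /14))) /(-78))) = -819 /11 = -74.45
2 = 2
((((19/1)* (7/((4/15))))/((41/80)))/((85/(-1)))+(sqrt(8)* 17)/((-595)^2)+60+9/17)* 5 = 245.40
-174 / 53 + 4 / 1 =38 / 53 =0.72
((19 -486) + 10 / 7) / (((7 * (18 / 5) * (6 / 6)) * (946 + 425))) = -0.01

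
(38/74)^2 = 361/1369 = 0.26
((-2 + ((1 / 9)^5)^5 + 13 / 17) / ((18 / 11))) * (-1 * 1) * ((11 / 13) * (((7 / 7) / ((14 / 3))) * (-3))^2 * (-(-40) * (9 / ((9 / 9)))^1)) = 9120893933624987140326003260 / 95976756897716934367815141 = 95.03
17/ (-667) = -17/ 667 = -0.03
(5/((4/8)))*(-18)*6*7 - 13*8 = -7664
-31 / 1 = -31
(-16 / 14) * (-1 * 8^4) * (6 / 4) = 49152 / 7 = 7021.71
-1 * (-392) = 392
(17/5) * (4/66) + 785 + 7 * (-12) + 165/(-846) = 3624227/5170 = 701.01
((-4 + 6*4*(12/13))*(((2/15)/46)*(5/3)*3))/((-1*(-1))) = 236/897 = 0.26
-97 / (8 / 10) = -485 / 4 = -121.25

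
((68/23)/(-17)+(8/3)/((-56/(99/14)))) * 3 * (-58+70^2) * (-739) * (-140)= -123556558140/161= -767432038.14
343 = 343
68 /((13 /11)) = 748 /13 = 57.54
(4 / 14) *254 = 508 / 7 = 72.57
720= 720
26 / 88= 13 / 44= 0.30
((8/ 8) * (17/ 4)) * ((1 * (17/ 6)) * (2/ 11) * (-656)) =-47396/ 33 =-1436.24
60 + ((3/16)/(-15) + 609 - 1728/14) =305513/560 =545.56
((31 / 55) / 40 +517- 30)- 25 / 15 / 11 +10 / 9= 9661879 / 19800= 487.97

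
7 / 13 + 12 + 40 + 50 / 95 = 13107 / 247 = 53.06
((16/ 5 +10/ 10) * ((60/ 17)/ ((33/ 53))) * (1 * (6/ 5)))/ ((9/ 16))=47488/ 935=50.79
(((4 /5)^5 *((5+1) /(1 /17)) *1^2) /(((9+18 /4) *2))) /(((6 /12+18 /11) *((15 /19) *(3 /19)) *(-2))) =-138254336 /59484375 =-2.32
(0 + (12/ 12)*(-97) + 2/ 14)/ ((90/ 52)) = -55.96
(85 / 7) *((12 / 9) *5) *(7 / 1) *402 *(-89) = -20274200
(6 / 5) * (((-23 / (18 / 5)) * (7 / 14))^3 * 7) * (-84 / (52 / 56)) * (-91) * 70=-25561346125 / 162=-157786087.19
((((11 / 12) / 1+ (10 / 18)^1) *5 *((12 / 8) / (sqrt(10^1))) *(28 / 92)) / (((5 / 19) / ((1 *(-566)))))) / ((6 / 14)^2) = -97748483 *sqrt(10) / 24840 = -12443.96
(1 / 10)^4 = 1 / 10000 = 0.00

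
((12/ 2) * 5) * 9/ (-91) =-2.97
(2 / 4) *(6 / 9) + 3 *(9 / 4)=85 / 12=7.08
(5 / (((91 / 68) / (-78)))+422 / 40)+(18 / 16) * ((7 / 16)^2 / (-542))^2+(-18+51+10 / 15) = -3997856214376687 / 16171778703360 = -247.21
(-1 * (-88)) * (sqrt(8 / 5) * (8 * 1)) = 1408 * sqrt(10) / 5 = 890.50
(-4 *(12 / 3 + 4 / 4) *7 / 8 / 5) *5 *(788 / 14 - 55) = -45 / 2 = -22.50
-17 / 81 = -0.21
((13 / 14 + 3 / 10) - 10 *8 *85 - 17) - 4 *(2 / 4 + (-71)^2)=-944362 / 35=-26981.77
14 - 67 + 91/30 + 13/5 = -1421/30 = -47.37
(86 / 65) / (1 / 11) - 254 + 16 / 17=-263548 / 1105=-238.50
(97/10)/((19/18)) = 873/95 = 9.19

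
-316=-316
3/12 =0.25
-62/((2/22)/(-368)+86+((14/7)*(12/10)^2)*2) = -6274400/9286087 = -0.68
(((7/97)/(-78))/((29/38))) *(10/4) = -665/219414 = -0.00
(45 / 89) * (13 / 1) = 585 / 89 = 6.57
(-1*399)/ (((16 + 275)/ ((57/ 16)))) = -4.88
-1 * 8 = -8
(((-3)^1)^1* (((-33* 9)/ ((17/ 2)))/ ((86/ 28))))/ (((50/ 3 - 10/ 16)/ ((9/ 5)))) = 69984/ 18275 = 3.83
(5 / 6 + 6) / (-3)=-41 / 18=-2.28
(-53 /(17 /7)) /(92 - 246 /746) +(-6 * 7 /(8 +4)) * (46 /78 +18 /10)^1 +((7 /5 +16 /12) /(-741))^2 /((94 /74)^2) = -1364609151073066811 /158635644581036025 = -8.60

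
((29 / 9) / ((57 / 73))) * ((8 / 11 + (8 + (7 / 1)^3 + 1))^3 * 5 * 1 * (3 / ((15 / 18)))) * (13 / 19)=3215062225024000 / 1441473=2230400586.78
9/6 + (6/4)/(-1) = 0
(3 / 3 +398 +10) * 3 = 1227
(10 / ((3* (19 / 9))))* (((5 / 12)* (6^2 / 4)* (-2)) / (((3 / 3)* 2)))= -5.92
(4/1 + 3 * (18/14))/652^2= 55/2975728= 0.00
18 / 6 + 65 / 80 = 61 / 16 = 3.81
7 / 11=0.64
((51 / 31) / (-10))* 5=-51 / 62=-0.82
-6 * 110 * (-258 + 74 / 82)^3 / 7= 773017588477860 / 482447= 1602284993.95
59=59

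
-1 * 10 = -10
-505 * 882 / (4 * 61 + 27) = -445410 / 271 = -1643.58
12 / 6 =2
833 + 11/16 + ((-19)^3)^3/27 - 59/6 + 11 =-5163002803807/432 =-11951395379.18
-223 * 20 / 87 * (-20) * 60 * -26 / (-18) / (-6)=-11596000 / 783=-14809.71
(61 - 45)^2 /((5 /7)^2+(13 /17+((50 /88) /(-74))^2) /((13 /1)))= 29389832536064 /65327185457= 449.89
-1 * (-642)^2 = -412164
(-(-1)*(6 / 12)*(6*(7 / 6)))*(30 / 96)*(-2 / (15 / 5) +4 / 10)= -7 / 24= -0.29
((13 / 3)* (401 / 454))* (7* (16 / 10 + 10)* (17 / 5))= 17990063 / 17025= 1056.69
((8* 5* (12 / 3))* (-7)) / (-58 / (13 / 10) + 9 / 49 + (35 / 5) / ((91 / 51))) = 178360 / 6451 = 27.65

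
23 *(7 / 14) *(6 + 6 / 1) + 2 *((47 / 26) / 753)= 1350929 / 9789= 138.00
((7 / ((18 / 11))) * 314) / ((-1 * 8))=-12089 / 72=-167.90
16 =16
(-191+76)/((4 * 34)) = -115/136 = -0.85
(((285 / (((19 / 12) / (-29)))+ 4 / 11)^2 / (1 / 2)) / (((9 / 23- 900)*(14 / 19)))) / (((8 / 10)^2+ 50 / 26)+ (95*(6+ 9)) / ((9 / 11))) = -1540128937100 / 32679722229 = -47.13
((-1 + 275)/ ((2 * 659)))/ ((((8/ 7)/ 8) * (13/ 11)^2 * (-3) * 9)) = -116039/ 3007017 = -0.04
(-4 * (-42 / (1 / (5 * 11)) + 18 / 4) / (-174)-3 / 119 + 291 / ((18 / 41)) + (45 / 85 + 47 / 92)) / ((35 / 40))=40125410 / 57477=698.11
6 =6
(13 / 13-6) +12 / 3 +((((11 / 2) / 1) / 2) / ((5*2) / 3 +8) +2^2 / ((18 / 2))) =-383 / 1224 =-0.31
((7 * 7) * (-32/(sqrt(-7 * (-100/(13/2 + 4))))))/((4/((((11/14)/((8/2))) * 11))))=-847 * sqrt(6)/20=-103.74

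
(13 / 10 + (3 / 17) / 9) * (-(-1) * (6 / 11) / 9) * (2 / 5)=1346 / 42075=0.03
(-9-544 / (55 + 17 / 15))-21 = -16710 / 421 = -39.69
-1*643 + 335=-308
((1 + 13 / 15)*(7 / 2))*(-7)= -686 / 15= -45.73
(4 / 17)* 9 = 36 / 17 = 2.12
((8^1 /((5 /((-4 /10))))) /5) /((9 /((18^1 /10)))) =-0.03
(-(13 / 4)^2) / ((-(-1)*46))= -169 / 736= -0.23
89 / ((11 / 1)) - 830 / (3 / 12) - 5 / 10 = -72873 / 22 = -3312.41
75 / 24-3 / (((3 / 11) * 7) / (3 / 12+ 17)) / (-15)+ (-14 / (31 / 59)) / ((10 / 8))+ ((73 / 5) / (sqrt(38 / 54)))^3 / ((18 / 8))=-142213 / 8680+ 14004612 * sqrt(57) / 45125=2326.72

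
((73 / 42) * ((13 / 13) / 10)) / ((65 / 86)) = 3139 / 13650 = 0.23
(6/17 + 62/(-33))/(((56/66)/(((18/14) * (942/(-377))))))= 1814292/314041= 5.78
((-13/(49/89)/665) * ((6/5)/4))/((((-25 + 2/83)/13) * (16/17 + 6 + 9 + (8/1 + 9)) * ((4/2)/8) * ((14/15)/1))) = 63668553/88263641200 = 0.00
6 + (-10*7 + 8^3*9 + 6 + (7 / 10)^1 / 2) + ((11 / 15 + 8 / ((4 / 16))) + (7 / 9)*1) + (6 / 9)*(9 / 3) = 165091 / 36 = 4585.86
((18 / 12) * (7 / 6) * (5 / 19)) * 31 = 1085 / 76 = 14.28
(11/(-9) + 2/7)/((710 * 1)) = -59/44730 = -0.00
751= 751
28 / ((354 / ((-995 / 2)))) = -6965 / 177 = -39.35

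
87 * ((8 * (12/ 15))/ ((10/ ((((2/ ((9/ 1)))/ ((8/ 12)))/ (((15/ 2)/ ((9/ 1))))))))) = 2784/ 125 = 22.27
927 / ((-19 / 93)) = -86211 / 19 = -4537.42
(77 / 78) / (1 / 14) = 539 / 39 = 13.82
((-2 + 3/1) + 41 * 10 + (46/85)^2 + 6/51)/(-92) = -4.47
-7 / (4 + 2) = -7 / 6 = -1.17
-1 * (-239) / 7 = 239 / 7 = 34.14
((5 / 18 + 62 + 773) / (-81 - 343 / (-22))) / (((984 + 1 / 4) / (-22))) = 469480 / 1644777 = 0.29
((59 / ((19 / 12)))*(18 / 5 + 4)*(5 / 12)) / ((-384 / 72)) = -177 / 8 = -22.12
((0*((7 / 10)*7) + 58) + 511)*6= 3414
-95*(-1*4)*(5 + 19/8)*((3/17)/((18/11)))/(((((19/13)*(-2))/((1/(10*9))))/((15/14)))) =-42185/34272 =-1.23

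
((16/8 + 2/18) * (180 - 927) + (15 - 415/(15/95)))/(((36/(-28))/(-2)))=-175994/27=-6518.30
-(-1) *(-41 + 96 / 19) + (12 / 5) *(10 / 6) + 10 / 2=-512 / 19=-26.95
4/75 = 0.05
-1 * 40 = -40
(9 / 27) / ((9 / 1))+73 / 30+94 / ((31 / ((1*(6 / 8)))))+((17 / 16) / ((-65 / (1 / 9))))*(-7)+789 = 138189967 / 174096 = 793.76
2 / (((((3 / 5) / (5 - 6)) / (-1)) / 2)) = 6.67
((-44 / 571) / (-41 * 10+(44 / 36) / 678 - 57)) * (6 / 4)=402732 / 1627134733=0.00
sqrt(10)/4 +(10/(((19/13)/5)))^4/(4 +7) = 124522.86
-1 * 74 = -74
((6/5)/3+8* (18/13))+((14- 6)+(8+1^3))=1851/65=28.48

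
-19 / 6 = -3.17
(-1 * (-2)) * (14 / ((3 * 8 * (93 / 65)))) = 455 / 558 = 0.82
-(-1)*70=70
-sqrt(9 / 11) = -3 * sqrt(11) / 11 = -0.90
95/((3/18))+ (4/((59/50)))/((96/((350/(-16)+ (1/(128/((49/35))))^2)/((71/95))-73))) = 466472667695/823590912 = 566.39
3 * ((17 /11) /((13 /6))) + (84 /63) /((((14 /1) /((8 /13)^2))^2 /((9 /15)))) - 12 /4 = -0.86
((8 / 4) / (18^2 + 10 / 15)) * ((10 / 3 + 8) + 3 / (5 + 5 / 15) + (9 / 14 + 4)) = 5557 / 54544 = 0.10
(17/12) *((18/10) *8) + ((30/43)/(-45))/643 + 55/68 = 21.21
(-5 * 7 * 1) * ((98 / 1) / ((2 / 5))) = -8575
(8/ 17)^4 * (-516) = -2113536/ 83521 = -25.31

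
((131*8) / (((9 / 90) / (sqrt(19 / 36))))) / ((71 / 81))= 141480*sqrt(19) / 71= 8685.87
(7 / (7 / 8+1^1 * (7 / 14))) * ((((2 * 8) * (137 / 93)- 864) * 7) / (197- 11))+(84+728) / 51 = -234678164 / 1617363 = -145.10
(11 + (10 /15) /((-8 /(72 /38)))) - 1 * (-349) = 6837 /19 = 359.84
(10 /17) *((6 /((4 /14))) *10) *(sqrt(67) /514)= 1050 *sqrt(67) /4369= 1.97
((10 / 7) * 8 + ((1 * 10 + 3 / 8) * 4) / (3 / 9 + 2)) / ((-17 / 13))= -5317 / 238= -22.34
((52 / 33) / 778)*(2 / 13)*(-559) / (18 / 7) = -7826 / 115533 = -0.07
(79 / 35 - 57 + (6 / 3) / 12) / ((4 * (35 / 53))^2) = -32193949 / 4116000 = -7.82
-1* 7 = -7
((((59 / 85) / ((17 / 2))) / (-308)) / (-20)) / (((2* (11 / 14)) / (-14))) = -413 / 3496900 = -0.00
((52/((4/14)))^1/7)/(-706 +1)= -26/705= -0.04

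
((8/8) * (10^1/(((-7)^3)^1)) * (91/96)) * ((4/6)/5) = -13/3528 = -0.00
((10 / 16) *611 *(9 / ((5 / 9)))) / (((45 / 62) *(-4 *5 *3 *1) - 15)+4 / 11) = -16876431 / 158728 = -106.32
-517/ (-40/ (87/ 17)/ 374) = 494769/ 20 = 24738.45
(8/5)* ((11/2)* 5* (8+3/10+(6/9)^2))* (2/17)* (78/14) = 450164/1785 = 252.19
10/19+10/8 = 135/76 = 1.78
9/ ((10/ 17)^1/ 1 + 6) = 153/ 112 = 1.37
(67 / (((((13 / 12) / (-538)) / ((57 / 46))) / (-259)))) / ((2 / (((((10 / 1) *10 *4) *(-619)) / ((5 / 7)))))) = -553390410152160 / 299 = -1850804047331.64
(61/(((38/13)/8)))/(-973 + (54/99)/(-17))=-593164/3457183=-0.17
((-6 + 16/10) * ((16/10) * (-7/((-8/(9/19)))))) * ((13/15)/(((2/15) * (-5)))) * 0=0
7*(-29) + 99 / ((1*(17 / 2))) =-191.35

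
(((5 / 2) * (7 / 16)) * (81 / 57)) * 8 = 945 / 76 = 12.43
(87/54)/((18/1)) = 29/324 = 0.09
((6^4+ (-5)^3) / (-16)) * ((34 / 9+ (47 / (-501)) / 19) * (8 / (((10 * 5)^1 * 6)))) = -126164711 / 17134200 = -7.36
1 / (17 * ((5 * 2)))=1 / 170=0.01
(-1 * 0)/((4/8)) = 0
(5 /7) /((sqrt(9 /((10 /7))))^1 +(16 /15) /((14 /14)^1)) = -2400 /16261 +675* sqrt(70) /16261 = 0.20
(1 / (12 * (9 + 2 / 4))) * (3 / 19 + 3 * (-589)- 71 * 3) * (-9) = 112851 / 722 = 156.30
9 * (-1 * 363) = -3267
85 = 85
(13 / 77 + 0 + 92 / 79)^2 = 65788321 / 37002889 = 1.78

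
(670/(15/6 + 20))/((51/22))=5896/459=12.85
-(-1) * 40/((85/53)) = 424/17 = 24.94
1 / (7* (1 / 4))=4 / 7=0.57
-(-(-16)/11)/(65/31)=-0.69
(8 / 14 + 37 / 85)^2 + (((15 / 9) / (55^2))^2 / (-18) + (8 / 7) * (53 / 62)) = 51812250025511 / 26030432285550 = 1.99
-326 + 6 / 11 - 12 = -3712 / 11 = -337.45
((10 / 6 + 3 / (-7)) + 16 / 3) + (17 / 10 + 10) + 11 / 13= 17397 / 910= 19.12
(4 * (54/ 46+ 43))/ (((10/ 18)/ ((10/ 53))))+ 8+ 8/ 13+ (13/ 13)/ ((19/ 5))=20741811/ 301093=68.89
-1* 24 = -24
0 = 0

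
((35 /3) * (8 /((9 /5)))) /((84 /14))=8.64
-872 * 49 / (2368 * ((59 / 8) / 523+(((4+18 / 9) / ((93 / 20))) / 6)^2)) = -24159623607 / 80803967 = -298.99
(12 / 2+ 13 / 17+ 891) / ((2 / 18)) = 137358 / 17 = 8079.88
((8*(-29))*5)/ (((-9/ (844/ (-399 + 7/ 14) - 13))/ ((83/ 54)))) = -580038860/ 193671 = -2994.97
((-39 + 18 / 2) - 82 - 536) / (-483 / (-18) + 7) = -3888 / 203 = -19.15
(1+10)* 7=77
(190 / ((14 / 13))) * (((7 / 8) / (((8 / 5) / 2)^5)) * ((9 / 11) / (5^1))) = 6946875 / 90112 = 77.09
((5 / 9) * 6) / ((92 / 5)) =25 / 138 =0.18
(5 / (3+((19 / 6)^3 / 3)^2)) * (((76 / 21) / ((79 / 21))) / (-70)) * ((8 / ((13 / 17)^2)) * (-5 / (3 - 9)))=-30742571520 / 4514495805001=-0.01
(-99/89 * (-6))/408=99/6052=0.02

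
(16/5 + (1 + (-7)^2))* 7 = 1862/5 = 372.40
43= 43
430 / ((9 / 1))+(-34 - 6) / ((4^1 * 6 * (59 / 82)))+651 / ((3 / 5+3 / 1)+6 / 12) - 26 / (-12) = 8987441 / 43542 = 206.41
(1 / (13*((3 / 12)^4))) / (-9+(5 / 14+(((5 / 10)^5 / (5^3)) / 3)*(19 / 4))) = -86016000 / 37750271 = -2.28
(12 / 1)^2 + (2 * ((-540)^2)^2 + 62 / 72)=170061120144.86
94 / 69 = 1.36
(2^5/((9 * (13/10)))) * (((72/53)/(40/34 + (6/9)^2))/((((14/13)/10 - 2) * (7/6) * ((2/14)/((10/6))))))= -816000/67363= -12.11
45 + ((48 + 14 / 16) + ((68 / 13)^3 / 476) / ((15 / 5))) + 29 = 45389663 / 369096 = 122.98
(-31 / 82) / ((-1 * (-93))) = -1 / 246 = -0.00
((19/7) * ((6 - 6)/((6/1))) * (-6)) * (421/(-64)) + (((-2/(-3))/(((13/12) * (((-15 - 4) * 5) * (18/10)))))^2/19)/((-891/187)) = -0.00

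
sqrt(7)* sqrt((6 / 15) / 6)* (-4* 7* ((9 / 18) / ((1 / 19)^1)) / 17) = -266* sqrt(105) / 255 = -10.69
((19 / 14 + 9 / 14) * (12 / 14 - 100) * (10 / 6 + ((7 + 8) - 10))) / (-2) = 13880 / 21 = 660.95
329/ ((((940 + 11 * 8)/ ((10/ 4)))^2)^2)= 205625/ 17868678762496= 0.00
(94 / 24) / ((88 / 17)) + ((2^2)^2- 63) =-48833 / 1056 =-46.24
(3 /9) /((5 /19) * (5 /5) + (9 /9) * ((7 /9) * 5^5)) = 57 /415670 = 0.00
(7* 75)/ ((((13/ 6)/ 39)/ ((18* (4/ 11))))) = 680400/ 11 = 61854.55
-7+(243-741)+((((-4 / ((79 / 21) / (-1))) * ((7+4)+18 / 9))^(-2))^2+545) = 56878854601921 / 1421970391296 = 40.00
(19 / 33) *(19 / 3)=361 / 99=3.65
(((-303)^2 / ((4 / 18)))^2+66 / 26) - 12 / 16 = 4437811891293 / 26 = 170685072742.04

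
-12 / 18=-2 / 3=-0.67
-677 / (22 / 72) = -24372 / 11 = -2215.64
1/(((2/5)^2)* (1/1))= 25/4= 6.25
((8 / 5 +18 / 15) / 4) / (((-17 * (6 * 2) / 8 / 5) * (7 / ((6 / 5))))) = -2 / 85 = -0.02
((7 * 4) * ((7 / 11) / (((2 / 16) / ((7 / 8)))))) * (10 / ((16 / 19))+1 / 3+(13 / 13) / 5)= 510727 / 330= 1547.66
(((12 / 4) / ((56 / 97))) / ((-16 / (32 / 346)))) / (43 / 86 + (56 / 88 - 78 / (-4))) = -0.00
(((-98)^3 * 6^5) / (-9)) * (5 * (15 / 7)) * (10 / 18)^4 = 67228000000 / 81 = 829975308.64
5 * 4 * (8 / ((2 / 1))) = 80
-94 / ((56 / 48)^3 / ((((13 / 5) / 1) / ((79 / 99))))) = -26131248 / 135485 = -192.87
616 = 616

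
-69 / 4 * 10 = -345 / 2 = -172.50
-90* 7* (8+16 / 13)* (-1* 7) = 529200 / 13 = 40707.69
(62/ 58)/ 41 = 31/ 1189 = 0.03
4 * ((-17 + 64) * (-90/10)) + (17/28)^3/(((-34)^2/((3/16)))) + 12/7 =-2374729677/1404928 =-1690.29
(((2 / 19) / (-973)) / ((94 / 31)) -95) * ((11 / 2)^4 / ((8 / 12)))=-1812800729289 / 13902224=-130396.46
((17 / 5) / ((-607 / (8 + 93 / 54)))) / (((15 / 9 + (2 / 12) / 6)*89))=-1190 / 3295403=-0.00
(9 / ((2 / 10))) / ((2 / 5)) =225 / 2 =112.50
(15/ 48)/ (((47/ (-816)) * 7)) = -255/ 329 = -0.78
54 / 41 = 1.32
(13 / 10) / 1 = 13 / 10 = 1.30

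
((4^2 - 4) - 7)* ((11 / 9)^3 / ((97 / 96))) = 212960 / 23571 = 9.03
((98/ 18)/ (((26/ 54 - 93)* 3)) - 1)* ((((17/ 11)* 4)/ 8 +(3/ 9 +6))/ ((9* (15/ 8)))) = -265454/ 618255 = -0.43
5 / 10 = 1 / 2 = 0.50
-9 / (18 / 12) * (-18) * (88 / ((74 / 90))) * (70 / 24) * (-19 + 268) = 310602600 / 37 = 8394664.86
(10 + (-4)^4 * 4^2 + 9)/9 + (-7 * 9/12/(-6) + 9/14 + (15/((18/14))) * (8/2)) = 254725/504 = 505.41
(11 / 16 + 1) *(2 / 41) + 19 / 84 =2125 / 6888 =0.31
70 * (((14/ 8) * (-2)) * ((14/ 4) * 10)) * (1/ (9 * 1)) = -8575/ 9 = -952.78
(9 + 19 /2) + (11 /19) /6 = 1060 /57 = 18.60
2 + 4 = 6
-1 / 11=-0.09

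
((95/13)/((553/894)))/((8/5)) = 7.38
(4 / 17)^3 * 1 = 64 / 4913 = 0.01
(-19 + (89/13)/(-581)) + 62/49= -938274/52871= -17.75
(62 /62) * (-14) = -14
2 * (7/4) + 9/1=25/2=12.50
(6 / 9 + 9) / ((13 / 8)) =232 / 39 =5.95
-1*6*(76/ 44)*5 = -570/ 11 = -51.82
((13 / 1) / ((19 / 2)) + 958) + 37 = 18931 / 19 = 996.37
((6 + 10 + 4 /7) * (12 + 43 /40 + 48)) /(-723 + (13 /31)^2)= -9726281 /6946340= -1.40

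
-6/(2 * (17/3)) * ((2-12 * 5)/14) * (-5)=-1305/119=-10.97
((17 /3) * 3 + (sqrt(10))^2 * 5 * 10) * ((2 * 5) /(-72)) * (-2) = 2585 /18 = 143.61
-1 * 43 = -43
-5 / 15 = -1 / 3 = -0.33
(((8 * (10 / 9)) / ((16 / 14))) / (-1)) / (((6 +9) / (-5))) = 70 / 27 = 2.59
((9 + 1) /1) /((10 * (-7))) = -1 /7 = -0.14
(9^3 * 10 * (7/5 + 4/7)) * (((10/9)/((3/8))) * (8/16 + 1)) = 447120/7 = 63874.29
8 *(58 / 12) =116 / 3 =38.67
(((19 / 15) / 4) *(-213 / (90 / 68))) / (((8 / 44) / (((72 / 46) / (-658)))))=252263 / 378350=0.67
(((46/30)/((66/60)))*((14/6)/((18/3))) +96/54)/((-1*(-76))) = 689/22572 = 0.03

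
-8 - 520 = -528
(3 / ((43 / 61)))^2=33489 / 1849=18.11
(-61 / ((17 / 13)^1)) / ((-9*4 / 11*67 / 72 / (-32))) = -558272 / 1139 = -490.14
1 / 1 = 1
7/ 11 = 0.64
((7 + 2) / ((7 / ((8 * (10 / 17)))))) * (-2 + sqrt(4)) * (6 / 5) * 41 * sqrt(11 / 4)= 0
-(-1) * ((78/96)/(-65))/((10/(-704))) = 22/25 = 0.88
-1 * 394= -394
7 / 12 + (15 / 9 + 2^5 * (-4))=-503 / 4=-125.75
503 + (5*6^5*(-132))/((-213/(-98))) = -167614847/71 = -2360772.49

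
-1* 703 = -703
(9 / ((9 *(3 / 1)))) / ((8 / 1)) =1 / 24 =0.04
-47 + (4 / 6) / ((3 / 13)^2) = -931 / 27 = -34.48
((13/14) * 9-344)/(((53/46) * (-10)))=108077/3710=29.13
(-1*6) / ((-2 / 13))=39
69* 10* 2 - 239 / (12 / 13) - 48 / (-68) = 228845 / 204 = 1121.79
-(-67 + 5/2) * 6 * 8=3096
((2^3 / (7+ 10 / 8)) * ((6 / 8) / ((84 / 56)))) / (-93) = -16 / 3069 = -0.01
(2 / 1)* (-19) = -38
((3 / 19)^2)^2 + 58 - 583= -68418444 / 130321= -525.00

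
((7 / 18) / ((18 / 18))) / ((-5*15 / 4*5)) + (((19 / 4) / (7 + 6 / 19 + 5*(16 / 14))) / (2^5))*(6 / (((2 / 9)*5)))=42949039 / 748656000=0.06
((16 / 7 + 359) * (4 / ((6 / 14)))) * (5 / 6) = 2810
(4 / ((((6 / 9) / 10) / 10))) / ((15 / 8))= 320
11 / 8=1.38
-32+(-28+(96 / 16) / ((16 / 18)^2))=-1677 / 32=-52.41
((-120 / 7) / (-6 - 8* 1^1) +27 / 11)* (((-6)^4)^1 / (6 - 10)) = -642492 / 539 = -1192.01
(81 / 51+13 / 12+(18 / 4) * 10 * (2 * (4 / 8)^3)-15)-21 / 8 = -1511 / 408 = -3.70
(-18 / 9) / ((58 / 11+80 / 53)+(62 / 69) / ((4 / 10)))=-80454 / 363191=-0.22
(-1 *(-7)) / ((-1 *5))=-7 / 5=-1.40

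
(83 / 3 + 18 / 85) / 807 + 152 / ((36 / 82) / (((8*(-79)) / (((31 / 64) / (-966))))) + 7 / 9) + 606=308249391861686527 / 384608372999805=801.46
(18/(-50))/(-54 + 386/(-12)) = 54/12925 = 0.00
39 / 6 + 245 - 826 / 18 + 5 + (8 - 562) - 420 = -13741 / 18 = -763.39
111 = 111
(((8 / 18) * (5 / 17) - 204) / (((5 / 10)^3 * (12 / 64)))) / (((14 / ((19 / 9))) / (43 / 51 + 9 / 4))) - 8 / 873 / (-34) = -82912465660 / 20436057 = -4057.17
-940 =-940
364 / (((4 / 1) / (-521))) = -47411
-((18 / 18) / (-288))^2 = -1 / 82944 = -0.00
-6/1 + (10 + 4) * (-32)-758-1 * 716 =-1928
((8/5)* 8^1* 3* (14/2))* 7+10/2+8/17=160401/85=1887.07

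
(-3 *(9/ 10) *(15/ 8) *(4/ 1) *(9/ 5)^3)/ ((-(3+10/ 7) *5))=413343/ 77500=5.33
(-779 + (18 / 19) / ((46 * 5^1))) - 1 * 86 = -1890016 / 2185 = -865.00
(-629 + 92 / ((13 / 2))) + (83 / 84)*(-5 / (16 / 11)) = -10801937 / 17472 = -618.24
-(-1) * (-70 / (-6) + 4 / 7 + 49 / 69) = 6254 / 483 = 12.95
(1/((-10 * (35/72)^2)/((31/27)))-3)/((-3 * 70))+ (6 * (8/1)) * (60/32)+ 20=47169617/428750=110.02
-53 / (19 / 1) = -53 / 19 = -2.79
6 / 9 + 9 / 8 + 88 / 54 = 3.42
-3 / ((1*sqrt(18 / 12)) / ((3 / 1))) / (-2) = 3*sqrt(6) / 2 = 3.67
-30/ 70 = -3/ 7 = -0.43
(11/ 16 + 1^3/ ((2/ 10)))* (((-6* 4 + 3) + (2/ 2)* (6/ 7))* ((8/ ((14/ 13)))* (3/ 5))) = -71487/ 140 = -510.62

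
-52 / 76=-13 / 19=-0.68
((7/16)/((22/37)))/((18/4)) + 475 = 752659/1584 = 475.16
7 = 7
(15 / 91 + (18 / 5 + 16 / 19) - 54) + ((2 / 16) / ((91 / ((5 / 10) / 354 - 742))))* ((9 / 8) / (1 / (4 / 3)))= -1662270153 / 32643520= -50.92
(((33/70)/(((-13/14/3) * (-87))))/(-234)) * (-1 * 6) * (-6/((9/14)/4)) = -1232/73515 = -0.02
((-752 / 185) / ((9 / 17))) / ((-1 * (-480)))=-799 / 49950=-0.02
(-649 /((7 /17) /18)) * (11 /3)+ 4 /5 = -3640862 /35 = -104024.63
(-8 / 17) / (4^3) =-1 / 136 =-0.01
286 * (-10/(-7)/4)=715/7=102.14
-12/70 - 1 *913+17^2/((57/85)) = -962002/1995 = -482.21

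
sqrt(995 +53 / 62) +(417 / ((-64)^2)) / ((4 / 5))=2085 / 16384 +sqrt(3828066) / 62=31.68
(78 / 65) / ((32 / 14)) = 21 / 40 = 0.52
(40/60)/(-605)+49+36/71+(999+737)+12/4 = 230475818/128865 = 1788.51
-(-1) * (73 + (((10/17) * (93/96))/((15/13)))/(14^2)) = 11675731/159936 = 73.00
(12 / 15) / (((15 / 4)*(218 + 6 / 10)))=0.00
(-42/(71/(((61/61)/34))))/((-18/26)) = 91/3621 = 0.03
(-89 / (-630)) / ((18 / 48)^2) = 2848 / 2835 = 1.00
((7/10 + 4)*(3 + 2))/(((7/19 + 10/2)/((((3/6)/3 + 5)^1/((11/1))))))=27683/13464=2.06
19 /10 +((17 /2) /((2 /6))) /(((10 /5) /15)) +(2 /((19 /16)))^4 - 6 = 508763023 /2606420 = 195.20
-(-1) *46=46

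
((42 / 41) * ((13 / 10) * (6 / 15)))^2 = 298116 / 1050625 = 0.28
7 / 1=7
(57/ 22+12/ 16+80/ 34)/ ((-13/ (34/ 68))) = -4259/ 19448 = -0.22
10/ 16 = 5/ 8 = 0.62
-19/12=-1.58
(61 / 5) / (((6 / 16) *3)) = 488 / 45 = 10.84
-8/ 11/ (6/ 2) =-8/ 33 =-0.24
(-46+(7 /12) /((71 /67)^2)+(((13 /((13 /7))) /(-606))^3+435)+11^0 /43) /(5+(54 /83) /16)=1559682505074546463 /20182211398729647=77.28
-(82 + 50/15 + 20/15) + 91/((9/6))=-26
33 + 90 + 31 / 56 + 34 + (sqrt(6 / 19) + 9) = sqrt(114) / 19 + 9327 / 56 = 167.12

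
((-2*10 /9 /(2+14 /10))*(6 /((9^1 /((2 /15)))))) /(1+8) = -80 /12393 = -0.01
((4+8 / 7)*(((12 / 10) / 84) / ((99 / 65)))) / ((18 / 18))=26 / 539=0.05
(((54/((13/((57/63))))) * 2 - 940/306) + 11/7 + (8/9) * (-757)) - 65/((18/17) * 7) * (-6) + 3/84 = -11402345/18564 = -614.22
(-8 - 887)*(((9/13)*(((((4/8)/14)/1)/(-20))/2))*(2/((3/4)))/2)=537/728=0.74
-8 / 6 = -4 / 3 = -1.33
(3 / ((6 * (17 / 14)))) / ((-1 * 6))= -7 / 102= -0.07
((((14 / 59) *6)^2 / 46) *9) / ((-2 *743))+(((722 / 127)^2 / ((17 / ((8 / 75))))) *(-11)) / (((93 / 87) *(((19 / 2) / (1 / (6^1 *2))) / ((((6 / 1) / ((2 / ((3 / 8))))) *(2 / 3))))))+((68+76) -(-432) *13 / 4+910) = 93213625349610916394 / 37922764891818525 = 2457.99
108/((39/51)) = 1836/13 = 141.23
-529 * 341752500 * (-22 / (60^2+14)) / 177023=180787072500 / 29080051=6216.88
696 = 696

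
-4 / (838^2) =-1 / 175561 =-0.00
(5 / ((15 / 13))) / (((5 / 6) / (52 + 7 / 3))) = 4238 / 15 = 282.53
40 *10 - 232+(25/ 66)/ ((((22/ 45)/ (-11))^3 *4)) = -641103/ 704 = -910.66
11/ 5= 2.20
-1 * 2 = -2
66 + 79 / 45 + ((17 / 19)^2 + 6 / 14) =7844593 / 113715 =68.98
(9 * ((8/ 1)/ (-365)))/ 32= -9/ 1460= -0.01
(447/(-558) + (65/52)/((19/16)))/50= 889/176700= 0.01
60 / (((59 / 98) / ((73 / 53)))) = 429240 / 3127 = 137.27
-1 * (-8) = 8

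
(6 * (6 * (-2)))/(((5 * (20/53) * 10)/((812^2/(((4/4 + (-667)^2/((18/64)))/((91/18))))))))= -14310072504/1779557125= -8.04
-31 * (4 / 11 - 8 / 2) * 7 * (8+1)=78120 / 11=7101.82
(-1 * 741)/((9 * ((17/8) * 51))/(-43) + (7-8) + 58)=-84968/3935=-21.59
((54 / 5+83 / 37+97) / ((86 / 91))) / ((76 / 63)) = 58356207 / 604580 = 96.52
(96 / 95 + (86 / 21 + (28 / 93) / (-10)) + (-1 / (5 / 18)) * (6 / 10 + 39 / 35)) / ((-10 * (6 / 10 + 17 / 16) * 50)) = 271072 / 205634625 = 0.00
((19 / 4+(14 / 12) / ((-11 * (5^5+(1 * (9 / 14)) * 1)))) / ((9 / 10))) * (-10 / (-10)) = 5.28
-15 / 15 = -1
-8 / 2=-4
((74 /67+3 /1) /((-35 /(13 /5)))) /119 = -143 /55811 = -0.00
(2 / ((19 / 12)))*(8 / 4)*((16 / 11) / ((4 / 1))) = 192 / 209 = 0.92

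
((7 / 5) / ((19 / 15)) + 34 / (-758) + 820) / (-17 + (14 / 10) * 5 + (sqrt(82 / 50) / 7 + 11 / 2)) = -130369654800 / 713338261-827743840 * sqrt(41) / 713338261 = -190.19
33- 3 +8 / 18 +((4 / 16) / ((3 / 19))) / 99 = 36187 / 1188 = 30.46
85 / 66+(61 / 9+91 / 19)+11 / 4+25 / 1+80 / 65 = 4092053 / 97812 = 41.84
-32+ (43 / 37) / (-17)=-20171 / 629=-32.07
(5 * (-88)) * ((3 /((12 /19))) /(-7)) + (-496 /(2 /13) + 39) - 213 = -21696 /7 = -3099.43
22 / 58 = 11 / 29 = 0.38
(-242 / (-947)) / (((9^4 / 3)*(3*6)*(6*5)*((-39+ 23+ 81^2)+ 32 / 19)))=2299 / 69556467809610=0.00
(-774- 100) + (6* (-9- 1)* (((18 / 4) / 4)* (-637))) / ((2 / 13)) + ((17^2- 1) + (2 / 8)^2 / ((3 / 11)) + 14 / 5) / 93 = 278612.88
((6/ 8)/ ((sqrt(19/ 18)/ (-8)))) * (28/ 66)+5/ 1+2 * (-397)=-791.48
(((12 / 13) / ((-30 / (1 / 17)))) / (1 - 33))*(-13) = -1 / 1360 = -0.00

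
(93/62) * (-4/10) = -3/5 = -0.60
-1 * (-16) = 16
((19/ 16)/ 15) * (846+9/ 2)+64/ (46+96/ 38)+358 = 31469713/ 73760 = 426.65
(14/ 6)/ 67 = 7/ 201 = 0.03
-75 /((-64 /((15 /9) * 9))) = 1125 /64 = 17.58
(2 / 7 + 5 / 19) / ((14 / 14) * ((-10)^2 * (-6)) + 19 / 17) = -1241 / 1354073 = -0.00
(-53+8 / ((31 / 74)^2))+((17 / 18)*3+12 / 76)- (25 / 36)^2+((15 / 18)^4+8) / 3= -73751095 / 35495496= -2.08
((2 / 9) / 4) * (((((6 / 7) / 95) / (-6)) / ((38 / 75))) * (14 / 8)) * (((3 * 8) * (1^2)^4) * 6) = -15 / 361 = -0.04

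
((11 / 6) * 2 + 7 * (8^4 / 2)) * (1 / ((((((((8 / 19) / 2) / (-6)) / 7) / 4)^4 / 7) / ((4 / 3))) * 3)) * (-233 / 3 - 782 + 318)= -9799372212956872000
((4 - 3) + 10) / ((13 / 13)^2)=11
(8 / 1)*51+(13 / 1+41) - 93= 369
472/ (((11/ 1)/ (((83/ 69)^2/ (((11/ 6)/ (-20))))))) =-677.32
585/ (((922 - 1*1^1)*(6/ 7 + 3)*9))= 455/ 24867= 0.02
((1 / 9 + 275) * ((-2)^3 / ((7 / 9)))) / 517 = -5.47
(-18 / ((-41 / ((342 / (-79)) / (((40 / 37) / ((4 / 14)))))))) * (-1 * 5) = 56943 / 22673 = 2.51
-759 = -759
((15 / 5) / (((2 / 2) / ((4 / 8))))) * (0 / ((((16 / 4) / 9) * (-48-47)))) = 0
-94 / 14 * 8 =-376 / 7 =-53.71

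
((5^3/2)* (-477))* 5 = -298125/2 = -149062.50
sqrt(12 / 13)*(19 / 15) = 38*sqrt(39) / 195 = 1.22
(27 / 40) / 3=0.22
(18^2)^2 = 104976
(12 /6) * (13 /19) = 26 /19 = 1.37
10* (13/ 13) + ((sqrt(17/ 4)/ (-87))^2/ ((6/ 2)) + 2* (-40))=-6357943/ 90828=-70.00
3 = 3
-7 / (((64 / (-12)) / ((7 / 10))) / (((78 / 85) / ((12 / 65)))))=24843 / 5440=4.57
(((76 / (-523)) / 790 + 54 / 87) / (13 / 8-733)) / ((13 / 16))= -36602368 / 35053136215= -0.00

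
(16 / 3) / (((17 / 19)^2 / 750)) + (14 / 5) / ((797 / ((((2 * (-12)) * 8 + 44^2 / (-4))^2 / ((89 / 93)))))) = 684086275328 / 102498185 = 6674.13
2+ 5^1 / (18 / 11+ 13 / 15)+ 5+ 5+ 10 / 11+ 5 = 90436 / 4543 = 19.91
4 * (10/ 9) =40/ 9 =4.44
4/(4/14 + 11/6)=168/89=1.89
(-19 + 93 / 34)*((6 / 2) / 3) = -553 / 34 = -16.26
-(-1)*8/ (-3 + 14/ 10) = -5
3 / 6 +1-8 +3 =-7 / 2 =-3.50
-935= -935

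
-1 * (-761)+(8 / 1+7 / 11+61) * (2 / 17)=143839 / 187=769.19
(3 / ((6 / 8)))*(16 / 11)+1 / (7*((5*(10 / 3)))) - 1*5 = 3183 / 3850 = 0.83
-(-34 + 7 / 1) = 27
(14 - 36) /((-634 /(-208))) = -2288 /317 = -7.22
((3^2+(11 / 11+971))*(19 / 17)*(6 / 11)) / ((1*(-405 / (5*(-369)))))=2724.42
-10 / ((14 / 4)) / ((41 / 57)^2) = -64980 / 11767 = -5.52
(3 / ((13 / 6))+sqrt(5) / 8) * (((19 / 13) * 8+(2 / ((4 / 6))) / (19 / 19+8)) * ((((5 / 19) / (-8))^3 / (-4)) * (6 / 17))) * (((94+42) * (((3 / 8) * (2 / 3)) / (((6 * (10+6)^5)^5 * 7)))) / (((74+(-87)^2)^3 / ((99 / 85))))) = 18425 * sqrt(5) / 3036112865555162384064639177749764404671869109573517312+18425 / 274093522584841048561391036880187064310654850169831424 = 0.00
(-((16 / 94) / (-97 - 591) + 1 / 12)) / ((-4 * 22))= 2015 / 2134176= 0.00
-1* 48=-48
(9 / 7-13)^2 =6724 / 49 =137.22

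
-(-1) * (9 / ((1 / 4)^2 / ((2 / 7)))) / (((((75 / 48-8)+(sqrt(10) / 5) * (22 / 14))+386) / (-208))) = -67908771840 / 3011954551+56229888 * sqrt(10) / 3011954551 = -22.49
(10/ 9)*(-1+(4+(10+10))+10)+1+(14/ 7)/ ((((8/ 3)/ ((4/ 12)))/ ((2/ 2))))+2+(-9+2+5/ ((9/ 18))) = 42.92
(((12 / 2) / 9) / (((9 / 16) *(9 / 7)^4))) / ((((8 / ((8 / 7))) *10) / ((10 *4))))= 43904 / 177147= 0.25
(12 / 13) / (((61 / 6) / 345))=24840 / 793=31.32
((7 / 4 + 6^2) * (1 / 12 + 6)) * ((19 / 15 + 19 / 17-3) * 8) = -1730611 / 1530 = -1131.12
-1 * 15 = -15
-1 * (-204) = 204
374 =374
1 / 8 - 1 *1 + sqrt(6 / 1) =-7 / 8 + sqrt(6) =1.57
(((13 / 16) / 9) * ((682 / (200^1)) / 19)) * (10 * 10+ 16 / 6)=1.66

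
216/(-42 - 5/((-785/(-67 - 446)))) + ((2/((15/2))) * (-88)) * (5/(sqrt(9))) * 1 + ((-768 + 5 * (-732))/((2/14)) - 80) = -663507020/21321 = -31119.88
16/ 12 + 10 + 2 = 40/ 3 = 13.33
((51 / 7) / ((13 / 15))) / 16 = 0.53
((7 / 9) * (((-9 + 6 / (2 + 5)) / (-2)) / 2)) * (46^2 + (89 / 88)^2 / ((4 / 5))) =415370533 / 123904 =3352.36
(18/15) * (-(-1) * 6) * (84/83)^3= 21337344/2858935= 7.46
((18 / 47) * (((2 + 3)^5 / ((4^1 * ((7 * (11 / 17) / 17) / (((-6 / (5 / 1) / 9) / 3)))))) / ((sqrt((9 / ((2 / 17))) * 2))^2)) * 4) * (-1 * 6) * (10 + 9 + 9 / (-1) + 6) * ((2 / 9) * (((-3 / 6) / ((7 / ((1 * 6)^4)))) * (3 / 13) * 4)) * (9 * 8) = -56401920000 / 329329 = -171263.14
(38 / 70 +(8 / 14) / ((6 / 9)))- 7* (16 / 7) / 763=5261 / 3815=1.38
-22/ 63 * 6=-44/ 21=-2.10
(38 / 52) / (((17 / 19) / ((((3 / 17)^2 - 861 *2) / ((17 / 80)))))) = -7186051560 / 1085773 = -6618.37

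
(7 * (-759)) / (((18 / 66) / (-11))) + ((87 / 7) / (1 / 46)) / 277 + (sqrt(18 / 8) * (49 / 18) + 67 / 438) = 121332559835 / 566188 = 214297.30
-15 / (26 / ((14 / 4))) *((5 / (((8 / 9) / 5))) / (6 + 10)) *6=-70875 / 3328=-21.30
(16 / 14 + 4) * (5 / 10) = 18 / 7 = 2.57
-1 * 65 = -65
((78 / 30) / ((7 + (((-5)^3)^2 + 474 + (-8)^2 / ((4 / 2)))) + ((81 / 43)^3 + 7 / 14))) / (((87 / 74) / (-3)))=-152971468 / 372259996545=-0.00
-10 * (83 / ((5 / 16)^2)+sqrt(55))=-42496 / 5 - 10 * sqrt(55)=-8573.36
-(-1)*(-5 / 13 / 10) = -1 / 26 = -0.04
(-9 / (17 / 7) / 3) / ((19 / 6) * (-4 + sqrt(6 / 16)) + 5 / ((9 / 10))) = 43092 * sqrt(6) / 2062525 + 387072 / 2062525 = 0.24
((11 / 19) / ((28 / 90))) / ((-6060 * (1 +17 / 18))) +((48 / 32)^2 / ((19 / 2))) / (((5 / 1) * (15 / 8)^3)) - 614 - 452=-751772888599 / 705232500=-1065.99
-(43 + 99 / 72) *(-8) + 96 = 451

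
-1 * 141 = -141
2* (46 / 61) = 92 / 61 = 1.51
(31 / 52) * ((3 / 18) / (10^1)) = 31 / 3120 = 0.01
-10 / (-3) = 10 / 3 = 3.33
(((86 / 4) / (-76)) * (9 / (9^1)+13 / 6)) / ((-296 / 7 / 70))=10535 / 7104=1.48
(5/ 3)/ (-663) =-0.00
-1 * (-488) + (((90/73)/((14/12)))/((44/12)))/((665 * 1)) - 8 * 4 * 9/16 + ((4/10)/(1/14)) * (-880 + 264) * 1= -11137638894/3737965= -2979.60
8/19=0.42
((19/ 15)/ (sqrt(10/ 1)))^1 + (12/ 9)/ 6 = 2/ 9 + 19 * sqrt(10)/ 150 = 0.62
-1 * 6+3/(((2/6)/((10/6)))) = 9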